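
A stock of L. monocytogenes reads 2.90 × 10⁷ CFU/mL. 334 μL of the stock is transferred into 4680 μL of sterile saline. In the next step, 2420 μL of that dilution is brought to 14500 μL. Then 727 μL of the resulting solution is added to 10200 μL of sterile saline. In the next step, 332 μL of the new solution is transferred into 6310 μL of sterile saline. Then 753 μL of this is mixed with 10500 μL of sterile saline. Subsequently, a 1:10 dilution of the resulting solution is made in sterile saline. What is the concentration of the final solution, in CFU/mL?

7.17 CFU/mL

Overall dilution factor = 15.01 × 5.992 × 15.03 × 20.01 × 14.94 × 10 = 4.04 × 10⁶.
2.90 × 10⁷ CFU/mL / 4.04 × 10⁶ = 7.17 CFU/mL.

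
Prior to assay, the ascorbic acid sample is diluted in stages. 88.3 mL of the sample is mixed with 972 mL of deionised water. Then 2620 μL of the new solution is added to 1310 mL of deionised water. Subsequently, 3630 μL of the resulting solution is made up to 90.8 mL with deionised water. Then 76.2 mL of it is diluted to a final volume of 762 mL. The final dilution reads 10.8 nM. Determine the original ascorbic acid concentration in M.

Overall dilution factor = 12.01 × 501 × 25.01 × 10 = 1.50 × 10⁶.
Original = 10.8 nM × 1.50 × 10⁶ = 1.63 × 10⁷ nM = 0.0163 M.

0.0163 M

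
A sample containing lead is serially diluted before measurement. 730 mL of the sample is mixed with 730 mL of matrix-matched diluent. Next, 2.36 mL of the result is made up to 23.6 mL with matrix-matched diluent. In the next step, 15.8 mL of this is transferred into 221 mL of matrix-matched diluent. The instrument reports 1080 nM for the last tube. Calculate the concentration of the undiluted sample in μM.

324 μM

Overall dilution factor = 2 × 10 × 14.99 = 300.
Original = 1080 nM × 300 = 3.24 × 10⁵ nM = 324 μM.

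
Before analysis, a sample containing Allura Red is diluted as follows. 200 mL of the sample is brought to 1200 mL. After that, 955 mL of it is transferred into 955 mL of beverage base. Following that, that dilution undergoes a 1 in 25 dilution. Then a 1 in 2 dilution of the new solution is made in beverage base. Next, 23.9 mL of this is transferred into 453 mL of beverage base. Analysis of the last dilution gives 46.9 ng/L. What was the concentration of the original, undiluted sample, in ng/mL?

562 ng/mL

Overall dilution factor = 6 × 2 × 25 × 2 × 19.95 = 1.20 × 10⁴.
Original = 46.9 ng/L × 1.20 × 10⁴ = 5.62 × 10⁵ ng/L = 562 ng/mL.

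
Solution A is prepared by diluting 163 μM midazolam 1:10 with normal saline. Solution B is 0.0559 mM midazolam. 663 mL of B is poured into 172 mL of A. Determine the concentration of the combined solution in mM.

C_A = 163 μM / 10 = 16.3 μM.
C_B = 0.0559 mM = 55.9 μM.
C_mix = (C_A·V_A + C_B·V_B)/(V_A + V_B) = (16.3×172 + 55.9×663) / 835.0 = 47.7 μM = 0.0477 mM.

0.0477 mM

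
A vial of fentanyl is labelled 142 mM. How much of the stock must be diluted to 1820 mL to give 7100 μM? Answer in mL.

7100 μM = 7.10 mM.
V₁ = C₂V₂/C₁ = 7.10 × 1820 / 142 = 91.0 mL.

91.0 mL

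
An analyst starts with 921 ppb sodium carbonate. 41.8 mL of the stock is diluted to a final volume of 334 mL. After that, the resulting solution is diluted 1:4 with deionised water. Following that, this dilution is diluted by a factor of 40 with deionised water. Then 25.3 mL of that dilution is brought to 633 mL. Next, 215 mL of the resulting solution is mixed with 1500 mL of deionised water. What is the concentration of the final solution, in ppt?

Overall dilution factor = 7.990 × 4 × 40 × 25.02 × 7.977 = 2.55 × 10⁵.
921 ppb / 2.55 × 10⁵ = 3.61 × 10⁻³ ppb = 3.61 ppt.

3.61 ppt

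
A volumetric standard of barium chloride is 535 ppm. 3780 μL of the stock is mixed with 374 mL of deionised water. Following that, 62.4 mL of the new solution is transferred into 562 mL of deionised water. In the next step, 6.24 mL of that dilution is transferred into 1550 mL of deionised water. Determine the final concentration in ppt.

Overall dilution factor = 99.94 × 10.01 × 249.4 = 2.49 × 10⁵.
535 ppm / 2.49 × 10⁵ = 2.15 × 10⁻³ ppm = 2150 ppt.

2150 ppt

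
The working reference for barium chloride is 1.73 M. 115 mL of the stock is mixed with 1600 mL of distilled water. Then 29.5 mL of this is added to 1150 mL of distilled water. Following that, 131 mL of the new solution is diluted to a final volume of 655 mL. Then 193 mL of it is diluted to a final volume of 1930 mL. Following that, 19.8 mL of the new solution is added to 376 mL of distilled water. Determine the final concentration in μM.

2.90 μM

Overall dilution factor = 14.91 × 39.98 × 5 × 10 × 19.99 = 5.96 × 10⁵.
1.73 M / 5.96 × 10⁵ = 2.90 × 10⁻⁶ M = 2.90 μM.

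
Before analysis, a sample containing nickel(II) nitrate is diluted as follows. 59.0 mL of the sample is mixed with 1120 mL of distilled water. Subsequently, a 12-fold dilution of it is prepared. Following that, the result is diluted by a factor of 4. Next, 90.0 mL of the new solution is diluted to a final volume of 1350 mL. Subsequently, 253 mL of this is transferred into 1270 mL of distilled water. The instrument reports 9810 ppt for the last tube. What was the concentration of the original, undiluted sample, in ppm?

850 ppm

Overall dilution factor = 19.98 × 12 × 4 × 15 × 6.020 = 8.66 × 10⁴.
Original = 9810 ppt × 8.66 × 10⁴ = 8.50 × 10⁸ ppt = 850 ppm.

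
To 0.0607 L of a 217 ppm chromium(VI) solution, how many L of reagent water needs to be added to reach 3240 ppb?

3240 ppb = 3.24 ppm.
V₂ = C₁V₁/C₂ = 217 × 0.0607 / 3.24 = 4.07 L.
Diluent to add = V₂ − V₁ = 4.07 − 0.0607 = 4.00 L.

4.00 L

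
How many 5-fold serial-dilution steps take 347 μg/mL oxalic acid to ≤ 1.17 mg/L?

4

Need 5ⁿ ≥ 297, so n ≥ log(297)/log(5) = 3.54.
Minimum whole steps: n = 4.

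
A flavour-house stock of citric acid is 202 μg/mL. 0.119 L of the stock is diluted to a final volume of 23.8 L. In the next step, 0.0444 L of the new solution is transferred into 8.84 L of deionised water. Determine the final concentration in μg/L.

Overall dilution factor = 200 × 200.1 = 4.00 × 10⁴.
202 μg/mL / 4.00 × 10⁴ = 5.05 × 10⁻³ μg/mL = 5.05 μg/L.

5.05 μg/L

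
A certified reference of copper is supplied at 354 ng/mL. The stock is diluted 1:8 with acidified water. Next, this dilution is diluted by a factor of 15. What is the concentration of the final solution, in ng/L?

Overall dilution factor = 8 × 15 = 120.
354 ng/mL / 120 = 2.95 ng/mL = 2950 ng/L.

2950 ng/L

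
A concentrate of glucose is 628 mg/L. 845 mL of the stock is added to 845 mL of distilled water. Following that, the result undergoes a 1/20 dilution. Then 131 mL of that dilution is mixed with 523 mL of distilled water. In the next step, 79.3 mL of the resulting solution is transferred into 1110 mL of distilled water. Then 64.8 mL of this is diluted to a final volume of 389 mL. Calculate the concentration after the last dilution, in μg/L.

34.9 μg/L

Overall dilution factor = 2 × 20 × 4.992 × 15.00 × 6.003 = 1.80 × 10⁴.
628 mg/L / 1.80 × 10⁴ = 0.0349 mg/L = 34.9 μg/L.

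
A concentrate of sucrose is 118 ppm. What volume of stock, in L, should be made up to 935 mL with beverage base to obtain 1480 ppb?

1480 ppb = 1.48 ppm.
V₁ = C₂V₂/C₁ = 1.48 × 935 / 118 = 11.7 mL = 0.0117 L.

0.0117 L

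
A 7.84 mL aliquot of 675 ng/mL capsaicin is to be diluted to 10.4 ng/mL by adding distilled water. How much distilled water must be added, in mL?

501 mL

V₂ = C₁V₁/C₂ = 675 × 7.84 / 10.4 = 509 mL.
Diluent to add = V₂ − V₁ = 509 − 7.84 = 501 mL.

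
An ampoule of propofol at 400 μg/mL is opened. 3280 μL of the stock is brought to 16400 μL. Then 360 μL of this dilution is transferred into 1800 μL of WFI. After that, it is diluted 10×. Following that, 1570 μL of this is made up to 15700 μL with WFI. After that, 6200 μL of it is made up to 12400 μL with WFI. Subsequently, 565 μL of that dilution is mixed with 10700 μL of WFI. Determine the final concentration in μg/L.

3.34 μg/L

Overall dilution factor = 5 × 6 × 10 × 10 × 2 × 19.94 = 1.20 × 10⁵.
400 μg/mL / 1.20 × 10⁵ = 3.34 × 10⁻³ μg/mL = 3.34 μg/L.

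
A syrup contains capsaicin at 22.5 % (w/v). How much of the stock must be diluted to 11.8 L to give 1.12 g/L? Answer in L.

1.12 g/L = 0.112 % (w/v).
V₁ = C₂V₂/C₁ = 0.112 × 11.8 / 22.5 = 0.0587 L.

0.0587 L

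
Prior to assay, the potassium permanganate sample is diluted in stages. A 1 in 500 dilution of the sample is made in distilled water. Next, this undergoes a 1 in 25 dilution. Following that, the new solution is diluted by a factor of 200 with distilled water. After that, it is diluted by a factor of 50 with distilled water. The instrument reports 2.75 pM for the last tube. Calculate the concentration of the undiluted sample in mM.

Overall dilution factor = 500 × 25 × 200 × 50 = 1.25 × 10⁸.
Original = 2.75 pM × 1.25 × 10⁸ = 3.44 × 10⁸ pM = 0.344 mM.

0.344 mM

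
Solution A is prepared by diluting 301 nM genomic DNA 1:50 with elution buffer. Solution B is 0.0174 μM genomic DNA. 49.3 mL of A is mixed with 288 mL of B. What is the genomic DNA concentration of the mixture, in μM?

0.0157 μM

C_A = 301 nM / 50 = 6.02 nM.
C_B = 0.0174 μM = 17.4 nM.
C_mix = (C_A·V_A + C_B·V_B)/(V_A + V_B) = (6.02×49.3 + 17.4×288) / 337.3 = 15.7 nM = 0.0157 μM.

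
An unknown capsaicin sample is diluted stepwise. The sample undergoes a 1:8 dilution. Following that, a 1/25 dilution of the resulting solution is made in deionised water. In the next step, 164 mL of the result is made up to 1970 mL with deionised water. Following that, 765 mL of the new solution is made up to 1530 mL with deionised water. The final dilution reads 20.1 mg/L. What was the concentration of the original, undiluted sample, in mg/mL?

96.6 mg/mL

Overall dilution factor = 8 × 25 × 12.01 × 2 = 4805.
Original = 20.1 mg/L × 4805 = 9.66 × 10⁴ mg/L = 96.6 mg/mL.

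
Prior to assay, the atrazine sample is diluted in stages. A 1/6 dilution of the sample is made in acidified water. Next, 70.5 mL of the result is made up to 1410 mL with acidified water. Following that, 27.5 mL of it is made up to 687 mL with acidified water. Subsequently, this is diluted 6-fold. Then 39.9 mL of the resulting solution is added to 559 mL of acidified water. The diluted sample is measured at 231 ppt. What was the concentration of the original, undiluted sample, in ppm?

62.4 ppm

Overall dilution factor = 6 × 20 × 24.98 × 6 × 15.01 = 2.70 × 10⁵.
Original = 231 ppt × 2.70 × 10⁵ = 6.24 × 10⁷ ppt = 62.4 ppm.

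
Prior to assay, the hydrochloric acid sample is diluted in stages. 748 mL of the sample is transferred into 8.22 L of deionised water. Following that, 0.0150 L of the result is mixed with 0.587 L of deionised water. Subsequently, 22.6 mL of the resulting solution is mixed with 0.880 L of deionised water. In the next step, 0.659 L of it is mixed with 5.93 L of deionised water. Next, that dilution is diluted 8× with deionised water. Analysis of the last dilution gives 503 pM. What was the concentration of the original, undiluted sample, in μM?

773 μM

Overall dilution factor = 11.99 × 40.13 × 39.94 × 9.998 × 8 = 1.54 × 10⁶.
Original = 503 pM × 1.54 × 10⁶ = 7.73 × 10⁸ pM = 773 μM.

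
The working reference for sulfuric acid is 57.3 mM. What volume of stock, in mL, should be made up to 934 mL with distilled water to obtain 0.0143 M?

233 mL

0.0143 M = 14.3 mM.
V₁ = C₂V₂/C₁ = 14.3 × 934 / 57.3 = 233 mL.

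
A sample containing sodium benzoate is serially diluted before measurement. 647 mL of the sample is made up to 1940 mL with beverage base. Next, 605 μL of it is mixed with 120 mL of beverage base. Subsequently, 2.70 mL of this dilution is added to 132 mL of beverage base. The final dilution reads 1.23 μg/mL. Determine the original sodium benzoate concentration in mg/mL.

36.7 mg/mL

Overall dilution factor = 2.998 × 199.3 × 49.89 = 2.98 × 10⁴.
Original = 1.23 μg/mL × 2.98 × 10⁴ = 3.67 × 10⁴ μg/mL = 36.7 mg/mL.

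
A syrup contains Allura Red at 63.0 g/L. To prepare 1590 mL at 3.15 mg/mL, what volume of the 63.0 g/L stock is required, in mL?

79.5 mL

3.15 mg/mL = 3.15 g/L.
V₁ = C₂V₂/C₁ = 3.15 × 1590 / 63.0 = 79.5 mL.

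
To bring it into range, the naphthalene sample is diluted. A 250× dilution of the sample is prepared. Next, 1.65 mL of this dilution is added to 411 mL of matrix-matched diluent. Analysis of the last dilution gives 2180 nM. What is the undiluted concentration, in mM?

136 mM

Overall dilution factor = 250 × 250.1 = 6.25 × 10⁴.
Original = 2180 nM × 6.25 × 10⁴ = 1.36 × 10⁸ nM = 136 mM.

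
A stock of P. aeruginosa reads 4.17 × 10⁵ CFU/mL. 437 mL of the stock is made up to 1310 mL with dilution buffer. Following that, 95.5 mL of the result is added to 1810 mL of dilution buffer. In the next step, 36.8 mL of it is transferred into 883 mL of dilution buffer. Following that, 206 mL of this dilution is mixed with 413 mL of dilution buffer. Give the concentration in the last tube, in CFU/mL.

92.8 CFU/mL

Overall dilution factor = 2.998 × 19.95 × 24.99 × 3.005 = 4492.
4.17 × 10⁵ CFU/mL / 4492 = 92.8 CFU/mL.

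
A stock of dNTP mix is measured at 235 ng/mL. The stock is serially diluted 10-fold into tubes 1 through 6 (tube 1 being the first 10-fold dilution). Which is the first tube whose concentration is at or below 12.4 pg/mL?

Tube n has concentration 235 ng/mL / 10ⁿ.
Need 10ⁿ ≥ 235 ng/mL / 12.4 pg/mL = 1.90 × 10⁴, so n ≥ 4.28.
First such tube: n = 5.

tube 5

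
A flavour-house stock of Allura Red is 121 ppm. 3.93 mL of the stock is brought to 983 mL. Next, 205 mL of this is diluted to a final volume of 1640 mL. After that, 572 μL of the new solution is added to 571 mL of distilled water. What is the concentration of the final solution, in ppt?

60.5 ppt

Overall dilution factor = 250.1 × 8 × 999.3 = 2.00 × 10⁶.
121 ppm / 2.00 × 10⁶ = 6.05 × 10⁻⁵ ppm = 60.5 ppt.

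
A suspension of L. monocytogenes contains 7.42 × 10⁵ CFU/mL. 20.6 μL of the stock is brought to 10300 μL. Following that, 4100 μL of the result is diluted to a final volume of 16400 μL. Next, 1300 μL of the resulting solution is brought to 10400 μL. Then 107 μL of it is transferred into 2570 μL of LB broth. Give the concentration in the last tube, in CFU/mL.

Overall dilution factor = 500 × 4 × 8 × 25.02 = 4.00 × 10⁵.
7.42 × 10⁵ CFU/mL / 4.00 × 10⁵ = 1.85 CFU/mL.

1.85 CFU/mL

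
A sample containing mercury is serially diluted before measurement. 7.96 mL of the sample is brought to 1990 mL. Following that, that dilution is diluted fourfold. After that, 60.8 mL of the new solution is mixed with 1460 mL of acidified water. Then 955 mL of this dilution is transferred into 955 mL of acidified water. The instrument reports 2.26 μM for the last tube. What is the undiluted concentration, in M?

Overall dilution factor = 250 × 4 × 25.01 × 2 = 5.00 × 10⁴.
Original = 2.26 μM × 5.00 × 10⁴ = 1.13 × 10⁵ μM = 0.113 M.

0.113 M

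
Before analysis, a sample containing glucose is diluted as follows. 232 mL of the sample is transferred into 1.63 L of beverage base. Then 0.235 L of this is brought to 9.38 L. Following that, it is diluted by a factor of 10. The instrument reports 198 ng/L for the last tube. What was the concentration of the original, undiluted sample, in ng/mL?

634 ng/mL

Overall dilution factor = 8.026 × 39.91 × 10 = 3204.
Original = 198 ng/L × 3204 = 6.34 × 10⁵ ng/L = 634 ng/mL.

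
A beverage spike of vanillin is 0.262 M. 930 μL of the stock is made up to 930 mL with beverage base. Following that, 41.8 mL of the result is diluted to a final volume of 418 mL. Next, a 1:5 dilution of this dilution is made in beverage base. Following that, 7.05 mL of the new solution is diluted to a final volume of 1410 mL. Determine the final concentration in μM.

0.0262 μM

Overall dilution factor = 1000 × 10 × 5 × 200 = 1.00 × 10⁷.
0.262 M / 1.00 × 10⁷ = 2.62 × 10⁻⁸ M = 0.0262 μM.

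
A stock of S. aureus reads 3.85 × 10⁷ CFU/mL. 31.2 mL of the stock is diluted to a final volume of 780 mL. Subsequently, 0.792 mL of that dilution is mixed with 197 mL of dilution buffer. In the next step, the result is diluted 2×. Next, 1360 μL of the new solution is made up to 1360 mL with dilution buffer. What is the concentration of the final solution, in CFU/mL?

3.08 CFU/mL

Overall dilution factor = 25 × 249.7 × 2 × 1000 = 1.25 × 10⁷.
3.85 × 10⁷ CFU/mL / 1.25 × 10⁷ = 3.08 CFU/mL.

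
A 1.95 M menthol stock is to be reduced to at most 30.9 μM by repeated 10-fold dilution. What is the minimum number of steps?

5

Need 10ⁿ ≥ 6.31 × 10⁴, so n ≥ log(6.31 × 10⁴)/log(10) = 4.80.
Minimum whole steps: n = 5.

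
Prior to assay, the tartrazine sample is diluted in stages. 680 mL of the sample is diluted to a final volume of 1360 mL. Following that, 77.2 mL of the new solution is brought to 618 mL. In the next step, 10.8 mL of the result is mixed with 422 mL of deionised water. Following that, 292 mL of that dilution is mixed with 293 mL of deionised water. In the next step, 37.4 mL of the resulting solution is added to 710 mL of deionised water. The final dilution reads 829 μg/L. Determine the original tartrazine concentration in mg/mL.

Overall dilution factor = 2 × 8.005 × 40.07 × 2.003 × 19.98 = 2.57 × 10⁴.
Original = 829 μg/L × 2.57 × 10⁴ = 2.13 × 10⁷ μg/L = 21.3 mg/mL.

21.3 mg/mL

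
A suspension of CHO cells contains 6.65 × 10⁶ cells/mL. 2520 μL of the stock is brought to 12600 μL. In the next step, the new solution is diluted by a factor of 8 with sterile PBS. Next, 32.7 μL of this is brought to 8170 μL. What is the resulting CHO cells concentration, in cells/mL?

Overall dilution factor = 5 × 8 × 249.8 = 9994.
6.65 × 10⁶ cells/mL / 9994 = 665 cells/mL.

665 cells/mL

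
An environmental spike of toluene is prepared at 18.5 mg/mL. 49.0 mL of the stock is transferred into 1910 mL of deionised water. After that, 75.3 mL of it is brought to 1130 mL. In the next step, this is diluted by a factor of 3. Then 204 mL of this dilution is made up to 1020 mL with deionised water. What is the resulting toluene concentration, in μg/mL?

2.06 μg/mL

Overall dilution factor = 39.98 × 15.01 × 3 × 5 = 8999.
18.5 mg/mL / 8999 = 2.06 × 10⁻³ mg/mL = 2.06 μg/mL.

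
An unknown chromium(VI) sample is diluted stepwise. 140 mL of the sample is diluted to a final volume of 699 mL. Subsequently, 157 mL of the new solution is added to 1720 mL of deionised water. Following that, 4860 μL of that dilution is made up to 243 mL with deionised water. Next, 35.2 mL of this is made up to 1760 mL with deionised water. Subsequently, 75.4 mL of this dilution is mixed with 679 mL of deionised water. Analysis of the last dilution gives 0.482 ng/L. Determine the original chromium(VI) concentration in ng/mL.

Overall dilution factor = 4.993 × 11.96 × 50 × 50 × 10.01 = 1.49 × 10⁶.
Original = 0.482 ng/L × 1.49 × 10⁶ = 7.20 × 10⁵ ng/L = 720 ng/mL.

720 ng/mL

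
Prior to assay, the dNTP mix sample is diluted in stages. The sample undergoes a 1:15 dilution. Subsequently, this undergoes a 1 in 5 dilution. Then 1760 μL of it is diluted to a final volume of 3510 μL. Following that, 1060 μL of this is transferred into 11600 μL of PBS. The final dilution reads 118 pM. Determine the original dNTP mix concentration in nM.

Overall dilution factor = 15 × 5 × 1.994 × 11.94 = 1786.
Original = 118 pM × 1786 = 2.11 × 10⁵ pM = 211 nM.

211 nM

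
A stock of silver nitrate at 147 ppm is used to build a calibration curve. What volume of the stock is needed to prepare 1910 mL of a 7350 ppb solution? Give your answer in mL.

7350 ppb = 7.35 ppm.
V₁ = C₂V₂/C₁ = 7.35 × 1910 / 147 = 95.5 mL.

95.5 mL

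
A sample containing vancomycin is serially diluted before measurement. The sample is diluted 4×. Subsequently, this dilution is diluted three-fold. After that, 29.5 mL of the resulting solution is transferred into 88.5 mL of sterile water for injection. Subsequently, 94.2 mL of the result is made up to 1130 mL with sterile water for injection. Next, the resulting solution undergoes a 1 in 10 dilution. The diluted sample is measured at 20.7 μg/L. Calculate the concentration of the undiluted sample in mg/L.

Overall dilution factor = 4 × 3 × 4 × 12.00 × 10 = 5758.
Original = 20.7 μg/L × 5758 = 1.19 × 10⁵ μg/L = 119 mg/L.

119 mg/L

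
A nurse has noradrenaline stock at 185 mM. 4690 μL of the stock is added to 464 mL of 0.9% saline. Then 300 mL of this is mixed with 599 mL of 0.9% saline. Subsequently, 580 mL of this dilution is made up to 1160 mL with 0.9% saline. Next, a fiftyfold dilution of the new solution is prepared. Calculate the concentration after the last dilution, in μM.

Overall dilution factor = 99.93 × 2.997 × 2 × 50 = 2.99 × 10⁴.
185 mM / 2.99 × 10⁴ = 6.18 × 10⁻³ mM = 6.18 μM.

6.18 μM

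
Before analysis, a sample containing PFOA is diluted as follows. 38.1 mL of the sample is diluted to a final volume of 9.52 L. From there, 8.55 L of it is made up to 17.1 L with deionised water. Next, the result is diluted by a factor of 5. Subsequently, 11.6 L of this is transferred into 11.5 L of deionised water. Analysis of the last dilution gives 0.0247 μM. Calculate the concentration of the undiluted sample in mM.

0.123 mM

Overall dilution factor = 249.9 × 2 × 5 × 1.991 = 4976.
Original = 0.0247 μM × 4976 = 123 μM = 0.123 mM.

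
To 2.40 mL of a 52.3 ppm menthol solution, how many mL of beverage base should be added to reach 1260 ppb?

1260 ppb = 1.26 ppm.
V₂ = C₁V₁/C₂ = 52.3 × 2.40 / 1.26 = 99.6 mL.
Diluent to add = V₂ − V₁ = 99.6 − 2.40 = 97.2 mL.

97.2 mL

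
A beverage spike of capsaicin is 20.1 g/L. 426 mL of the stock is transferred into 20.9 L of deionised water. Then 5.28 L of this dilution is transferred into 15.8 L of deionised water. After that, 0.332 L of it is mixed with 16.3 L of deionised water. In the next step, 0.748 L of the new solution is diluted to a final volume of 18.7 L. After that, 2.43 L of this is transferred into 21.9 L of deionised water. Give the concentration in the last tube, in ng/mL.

8.02 ng/mL

Overall dilution factor = 50.06 × 3.992 × 50.10 × 25 × 10.01 = 2.51 × 10⁶.
20.1 g/L / 2.51 × 10⁶ = 8.02 × 10⁻⁶ g/L = 8.02 ng/mL.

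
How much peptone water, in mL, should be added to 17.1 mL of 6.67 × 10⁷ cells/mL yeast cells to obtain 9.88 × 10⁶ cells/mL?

V₂ = C₁V₁/C₂ = 6.67 × 10⁷ × 17.1 / 9.88 × 10⁶ = 115 mL.
Diluent to add = V₂ − V₁ = 115 − 17.1 = 98.3 mL.

98.3 mL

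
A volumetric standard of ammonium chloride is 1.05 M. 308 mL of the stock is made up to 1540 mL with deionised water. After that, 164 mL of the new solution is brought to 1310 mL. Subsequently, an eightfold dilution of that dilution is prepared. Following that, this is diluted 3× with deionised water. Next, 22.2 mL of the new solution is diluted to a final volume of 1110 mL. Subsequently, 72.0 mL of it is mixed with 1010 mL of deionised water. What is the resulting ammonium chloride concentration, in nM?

Overall dilution factor = 5 × 7.988 × 8 × 3 × 50 × 15.03 = 7.20 × 10⁵.
1.05 M / 7.20 × 10⁵ = 1.46 × 10⁻⁶ M = 1460 nM.

1460 nM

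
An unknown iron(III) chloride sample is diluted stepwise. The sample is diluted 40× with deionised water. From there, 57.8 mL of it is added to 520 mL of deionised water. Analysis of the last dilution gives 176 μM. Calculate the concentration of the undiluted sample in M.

0.0704 M

Overall dilution factor = 40 × 9.997 = 400.
Original = 176 μM × 400 = 7.04 × 10⁴ μM = 0.0704 M.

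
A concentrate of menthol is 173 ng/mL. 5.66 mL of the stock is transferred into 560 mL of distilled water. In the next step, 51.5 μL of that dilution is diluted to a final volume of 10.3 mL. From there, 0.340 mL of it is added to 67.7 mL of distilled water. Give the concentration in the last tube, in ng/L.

Overall dilution factor = 99.94 × 200 × 200.1 = 4.00 × 10⁶.
173 ng/mL / 4.00 × 10⁶ = 4.33 × 10⁻⁵ ng/mL = 0.0433 ng/L.

0.0433 ng/L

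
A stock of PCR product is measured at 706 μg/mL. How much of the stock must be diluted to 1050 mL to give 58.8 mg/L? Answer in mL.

87.5 mL

58.8 mg/L = 58.8 μg/mL.
V₁ = C₂V₂/C₁ = 58.8 × 1050 / 706 = 87.5 mL.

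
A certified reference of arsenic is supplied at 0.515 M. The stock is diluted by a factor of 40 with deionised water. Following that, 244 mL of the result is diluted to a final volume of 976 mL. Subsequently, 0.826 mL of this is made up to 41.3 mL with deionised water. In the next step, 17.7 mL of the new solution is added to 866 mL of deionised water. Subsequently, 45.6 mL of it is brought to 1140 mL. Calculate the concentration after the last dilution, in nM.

51.6 nM

Overall dilution factor = 40 × 4 × 50 × 49.93 × 25 = 9.99 × 10⁶.
0.515 M / 9.99 × 10⁶ = 5.16 × 10⁻⁸ M = 51.6 nM.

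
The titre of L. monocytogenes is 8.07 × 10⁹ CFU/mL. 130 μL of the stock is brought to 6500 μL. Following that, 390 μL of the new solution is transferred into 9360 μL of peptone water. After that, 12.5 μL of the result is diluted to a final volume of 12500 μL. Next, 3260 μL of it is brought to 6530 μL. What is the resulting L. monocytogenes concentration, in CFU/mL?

Overall dilution factor = 50 × 25 × 1000 × 2.003 = 2.50 × 10⁶.
8.07 × 10⁹ CFU/mL / 2.50 × 10⁶ = 3220 CFU/mL.

3220 CFU/mL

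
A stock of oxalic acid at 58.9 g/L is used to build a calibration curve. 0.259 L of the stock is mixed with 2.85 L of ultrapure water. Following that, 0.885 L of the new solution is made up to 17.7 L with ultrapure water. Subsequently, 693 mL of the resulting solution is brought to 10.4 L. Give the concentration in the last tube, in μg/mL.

16.3 μg/mL

Overall dilution factor = 12.00 × 20 × 15.01 = 3603.
58.9 g/L / 3603 = 0.0163 g/L = 16.3 μg/mL.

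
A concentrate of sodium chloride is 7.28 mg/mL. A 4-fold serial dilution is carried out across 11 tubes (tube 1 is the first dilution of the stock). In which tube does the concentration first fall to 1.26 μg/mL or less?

tube 7

Tube n has concentration 7.28 mg/mL / 4ⁿ.
Need 4ⁿ ≥ 7.28 mg/mL / 1.26 μg/mL = 5778, so n ≥ 6.25.
First such tube: n = 7.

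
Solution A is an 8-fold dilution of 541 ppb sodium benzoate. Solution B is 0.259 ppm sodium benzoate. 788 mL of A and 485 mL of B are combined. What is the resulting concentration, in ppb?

C_A = 541 ppb / 8 = 67.6 ppb.
C_B = 0.259 ppm = 259 ppb.
C_mix = (C_A·V_A + C_B·V_B)/(V_A + V_B) = (67.6×788 + 259×485) / 1273 = 141 ppb.

141 ppb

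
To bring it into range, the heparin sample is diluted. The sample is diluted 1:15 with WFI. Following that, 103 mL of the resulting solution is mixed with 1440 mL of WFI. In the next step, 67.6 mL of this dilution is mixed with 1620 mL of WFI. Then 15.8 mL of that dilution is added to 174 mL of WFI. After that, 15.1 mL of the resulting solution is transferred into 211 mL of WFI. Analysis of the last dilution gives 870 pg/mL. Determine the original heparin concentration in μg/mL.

878 μg/mL

Overall dilution factor = 15 × 14.98 × 24.96 × 12.01 × 14.97 = 1.01 × 10⁶.
Original = 870 pg/mL × 1.01 × 10⁶ = 8.78 × 10⁸ pg/mL = 878 μg/mL.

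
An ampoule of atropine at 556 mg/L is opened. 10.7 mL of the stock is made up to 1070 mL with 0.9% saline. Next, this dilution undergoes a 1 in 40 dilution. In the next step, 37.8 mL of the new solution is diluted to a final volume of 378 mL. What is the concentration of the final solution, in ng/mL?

Overall dilution factor = 100 × 40 × 10 = 4.00 × 10⁴.
556 mg/L / 4.00 × 10⁴ = 0.0139 mg/L = 13.9 ng/mL.

13.9 ng/mL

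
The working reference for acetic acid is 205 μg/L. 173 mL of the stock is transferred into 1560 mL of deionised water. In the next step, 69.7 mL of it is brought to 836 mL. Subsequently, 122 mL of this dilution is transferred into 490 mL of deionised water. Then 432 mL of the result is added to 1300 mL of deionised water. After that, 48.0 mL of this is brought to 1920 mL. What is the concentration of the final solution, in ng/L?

Overall dilution factor = 10.02 × 11.99 × 5.016 × 4.009 × 40 = 9.67 × 10⁴.
205 μg/L / 9.67 × 10⁴ = 2.12 × 10⁻³ μg/L = 2.12 ng/L.

2.12 ng/L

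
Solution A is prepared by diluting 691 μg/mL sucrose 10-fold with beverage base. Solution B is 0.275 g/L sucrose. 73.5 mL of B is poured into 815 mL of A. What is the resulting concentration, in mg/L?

C_A = 691 μg/mL / 10 = 69.1 μg/mL.
C_B = 0.275 g/L = 275 μg/mL.
C_mix = (C_A·V_A + C_B·V_B)/(V_A + V_B) = (69.1×815 + 275×73.5) / 888.5 = 86.1 μg/mL = 86.1 mg/L.

86.1 mg/L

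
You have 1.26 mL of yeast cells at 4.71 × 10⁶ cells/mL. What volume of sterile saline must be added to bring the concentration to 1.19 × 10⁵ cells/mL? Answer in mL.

48.6 mL

V₂ = C₁V₁/C₂ = 4.71 × 10⁶ × 1.26 / 1.19 × 10⁵ = 49.9 mL.
Diluent to add = V₂ − V₁ = 49.9 − 1.26 = 48.6 mL.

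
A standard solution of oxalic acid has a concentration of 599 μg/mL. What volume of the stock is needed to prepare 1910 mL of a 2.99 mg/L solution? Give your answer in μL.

9530 μL

2.99 mg/L = 2.99 μg/mL.
V₁ = C₂V₂/C₁ = 2.99 × 1910 / 599 = 9.53 mL = 9530 μL.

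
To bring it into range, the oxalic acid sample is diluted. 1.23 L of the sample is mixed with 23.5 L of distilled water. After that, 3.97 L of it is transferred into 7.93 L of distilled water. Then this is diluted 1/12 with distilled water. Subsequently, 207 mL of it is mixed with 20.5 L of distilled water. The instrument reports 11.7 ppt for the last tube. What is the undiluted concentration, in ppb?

846 ppb

Overall dilution factor = 20.11 × 2.997 × 12 × 100.0 = 7.23 × 10⁴.
Original = 11.7 ppt × 7.23 × 10⁴ = 8.46 × 10⁵ ppt = 846 ppb.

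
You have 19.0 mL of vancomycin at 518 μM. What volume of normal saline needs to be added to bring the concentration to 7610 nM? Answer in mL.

1270 mL

7610 nM = 7.61 μM.
V₂ = C₁V₁/C₂ = 518 × 19.0 / 7.61 = 1293 mL.
Diluent to add = V₂ − V₁ = 1293 − 19.0 = 1270 mL.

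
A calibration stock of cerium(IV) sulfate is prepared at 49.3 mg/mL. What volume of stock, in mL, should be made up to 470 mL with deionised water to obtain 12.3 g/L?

12.3 g/L = 12.3 mg/mL.
V₁ = C₂V₂/C₁ = 12.3 × 470 / 49.3 = 117 mL.

117 mL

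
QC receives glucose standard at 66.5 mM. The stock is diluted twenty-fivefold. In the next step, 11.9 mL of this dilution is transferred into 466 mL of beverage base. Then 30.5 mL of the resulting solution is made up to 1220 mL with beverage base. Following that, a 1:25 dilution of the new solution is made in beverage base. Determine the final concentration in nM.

66.2 nM

Overall dilution factor = 25 × 40.16 × 40 × 25 = 1.00 × 10⁶.
66.5 mM / 1.00 × 10⁶ = 6.62 × 10⁻⁵ mM = 66.2 nM.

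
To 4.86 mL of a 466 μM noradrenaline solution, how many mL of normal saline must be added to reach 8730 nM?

8730 nM = 8.73 μM.
V₂ = C₁V₁/C₂ = 466 × 4.86 / 8.73 = 259 mL.
Diluent to add = V₂ − V₁ = 259 − 4.86 = 255 mL.

255 mL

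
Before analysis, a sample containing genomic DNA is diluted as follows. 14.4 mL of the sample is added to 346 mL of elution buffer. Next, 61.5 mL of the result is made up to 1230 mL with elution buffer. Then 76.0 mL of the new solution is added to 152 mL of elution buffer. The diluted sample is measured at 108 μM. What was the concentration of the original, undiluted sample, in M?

Overall dilution factor = 25.03 × 20 × 3 = 1502.
Original = 108 μM × 1502 = 1.62 × 10⁵ μM = 0.162 M.

0.162 M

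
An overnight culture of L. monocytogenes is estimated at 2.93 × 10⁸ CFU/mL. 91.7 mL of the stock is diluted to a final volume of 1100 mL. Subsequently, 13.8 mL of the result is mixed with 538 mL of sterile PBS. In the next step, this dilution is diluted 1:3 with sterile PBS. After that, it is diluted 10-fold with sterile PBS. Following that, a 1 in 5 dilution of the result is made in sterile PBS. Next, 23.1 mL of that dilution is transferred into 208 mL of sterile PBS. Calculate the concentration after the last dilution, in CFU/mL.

Overall dilution factor = 12.00 × 39.99 × 3 × 10 × 5 × 10.00 = 7.20 × 10⁵.
2.93 × 10⁸ CFU/mL / 7.20 × 10⁵ = 407 CFU/mL.

407 CFU/mL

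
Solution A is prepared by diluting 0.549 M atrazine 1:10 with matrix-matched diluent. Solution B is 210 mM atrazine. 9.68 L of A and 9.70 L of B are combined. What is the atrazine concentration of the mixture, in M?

0.133 M

C_A = 0.549 M / 10 = 0.0549 M.
C_B = 210 mM = 0.210 M.
C_mix = (C_A·V_A + C_B·V_B)/(V_A + V_B) = (0.0549×9.68 + 0.210×9.70) / 19.38 = 0.133 M.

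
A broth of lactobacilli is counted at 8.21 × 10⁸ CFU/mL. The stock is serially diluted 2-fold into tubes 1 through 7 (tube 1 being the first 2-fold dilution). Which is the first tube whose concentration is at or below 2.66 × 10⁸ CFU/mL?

tube 2

Tube n has concentration 8.21 × 10⁸ CFU/mL / 2ⁿ.
Need 2ⁿ ≥ 8.21 × 10⁸ CFU/mL / 2.66 × 10⁸ CFU/mL = 3.09, so n ≥ 1.63.
First such tube: n = 2.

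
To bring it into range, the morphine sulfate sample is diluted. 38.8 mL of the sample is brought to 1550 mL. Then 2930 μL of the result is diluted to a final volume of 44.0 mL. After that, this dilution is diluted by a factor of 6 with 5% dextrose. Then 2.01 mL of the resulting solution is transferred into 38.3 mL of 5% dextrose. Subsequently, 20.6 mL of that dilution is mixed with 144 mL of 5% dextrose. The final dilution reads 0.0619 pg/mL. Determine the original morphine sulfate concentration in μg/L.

Overall dilution factor = 39.95 × 15.02 × 6 × 20.05 × 7.990 = 5.77 × 10⁵.
Original = 0.0619 pg/mL × 5.77 × 10⁵ = 3.57 × 10⁴ pg/mL = 35.7 μg/L.

35.7 μg/L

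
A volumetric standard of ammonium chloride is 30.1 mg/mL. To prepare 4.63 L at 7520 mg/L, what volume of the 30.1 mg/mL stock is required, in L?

7520 mg/L = 7.52 mg/mL.
V₁ = C₂V₂/C₁ = 7.52 × 4.63 / 30.1 = 1.16 L.

1.16 L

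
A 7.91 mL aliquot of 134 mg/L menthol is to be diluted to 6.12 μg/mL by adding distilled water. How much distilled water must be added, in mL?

6.12 μg/mL = 6.12 mg/L.
V₂ = C₁V₁/C₂ = 134 × 7.91 / 6.12 = 173 mL.
Diluent to add = V₂ − V₁ = 173 − 7.91 = 165 mL.

165 mL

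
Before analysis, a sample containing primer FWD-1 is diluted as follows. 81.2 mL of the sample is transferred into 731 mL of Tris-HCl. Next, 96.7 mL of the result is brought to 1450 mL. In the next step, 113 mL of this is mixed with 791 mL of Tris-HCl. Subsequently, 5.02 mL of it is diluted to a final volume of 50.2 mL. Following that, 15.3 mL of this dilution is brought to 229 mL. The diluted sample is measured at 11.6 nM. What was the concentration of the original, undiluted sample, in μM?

Overall dilution factor = 10.00 × 14.99 × 8 × 10 × 14.97 = 1.80 × 10⁵.
Original = 11.6 nM × 1.80 × 10⁵ = 2.08 × 10⁶ nM = 2080 μM.

2080 μM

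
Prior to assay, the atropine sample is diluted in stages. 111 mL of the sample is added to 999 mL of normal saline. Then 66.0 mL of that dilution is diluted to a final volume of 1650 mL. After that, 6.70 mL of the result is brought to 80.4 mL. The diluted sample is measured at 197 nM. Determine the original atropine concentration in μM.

Overall dilution factor = 10 × 25 × 12 = 3000.
Original = 197 nM × 3000 = 5.91 × 10⁵ nM = 591 μM.

591 μM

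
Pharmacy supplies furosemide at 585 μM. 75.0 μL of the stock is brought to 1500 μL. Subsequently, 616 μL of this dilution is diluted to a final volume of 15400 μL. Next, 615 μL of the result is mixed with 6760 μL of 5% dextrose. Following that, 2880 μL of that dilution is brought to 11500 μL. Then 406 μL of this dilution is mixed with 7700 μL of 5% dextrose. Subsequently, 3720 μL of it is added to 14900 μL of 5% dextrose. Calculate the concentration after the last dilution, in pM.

Overall dilution factor = 20 × 25 × 11.99 × 3.993 × 19.97 × 5.005 = 2.39 × 10⁶.
585 μM / 2.39 × 10⁶ = 2.44 × 10⁻⁴ μM = 244 pM.

244 pM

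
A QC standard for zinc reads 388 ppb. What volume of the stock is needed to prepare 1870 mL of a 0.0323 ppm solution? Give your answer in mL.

0.0323 ppm = 32.3 ppb.
V₁ = C₂V₂/C₁ = 32.3 × 1870 / 388 = 156 mL.

156 mL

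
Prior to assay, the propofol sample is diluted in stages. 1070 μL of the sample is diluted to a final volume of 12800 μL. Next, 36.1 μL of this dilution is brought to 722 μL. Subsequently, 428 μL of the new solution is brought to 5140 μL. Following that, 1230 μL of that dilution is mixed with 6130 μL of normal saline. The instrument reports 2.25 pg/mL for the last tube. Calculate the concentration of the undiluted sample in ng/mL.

38.7 ng/mL

Overall dilution factor = 11.96 × 20 × 12.01 × 5.984 = 1.72 × 10⁴.
Original = 2.25 pg/mL × 1.72 × 10⁴ = 3.87 × 10⁴ pg/mL = 38.7 ng/mL.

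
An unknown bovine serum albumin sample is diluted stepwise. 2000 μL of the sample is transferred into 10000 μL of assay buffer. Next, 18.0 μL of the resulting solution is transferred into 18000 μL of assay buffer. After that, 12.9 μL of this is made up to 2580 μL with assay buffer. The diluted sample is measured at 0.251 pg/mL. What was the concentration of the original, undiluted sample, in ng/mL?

Overall dilution factor = 6 × 1001 × 200 = 1.20 × 10⁶.
Original = 0.251 pg/mL × 1.20 × 10⁶ = 3.02 × 10⁵ pg/mL = 302 ng/mL.

302 ng/mL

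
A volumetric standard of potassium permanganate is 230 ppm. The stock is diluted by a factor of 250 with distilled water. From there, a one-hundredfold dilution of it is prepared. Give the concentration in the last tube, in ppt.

Overall dilution factor = 250 × 100 = 2.50 × 10⁴.
230 ppm / 2.50 × 10⁴ = 9.20 × 10⁻³ ppm = 9200 ppt.

9200 ppt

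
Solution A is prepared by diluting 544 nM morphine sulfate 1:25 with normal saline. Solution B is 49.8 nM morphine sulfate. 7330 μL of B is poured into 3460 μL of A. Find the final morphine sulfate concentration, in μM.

0.0408 μM

C_A = 544 nM / 25 = 21.8 nM.
C_mix = (C_A·V_A + C_B·V_B)/(V_A + V_B) = (21.8×3460 + 49.8×7330) / 10790 = 40.8 nM = 0.0408 μM.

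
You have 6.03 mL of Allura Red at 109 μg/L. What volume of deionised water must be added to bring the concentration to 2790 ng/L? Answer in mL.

2790 ng/L = 2.79 μg/L.
V₂ = C₁V₁/C₂ = 109 × 6.03 / 2.79 = 236 mL.
Diluent to add = V₂ − V₁ = 236 − 6.03 = 230 mL.

230 mL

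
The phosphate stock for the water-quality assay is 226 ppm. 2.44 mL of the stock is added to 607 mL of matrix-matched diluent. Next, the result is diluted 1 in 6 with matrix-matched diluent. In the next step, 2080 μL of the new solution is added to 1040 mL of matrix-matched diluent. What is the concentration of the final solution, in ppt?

301 ppt

Overall dilution factor = 249.8 × 6 × 501 = 7.51 × 10⁵.
226 ppm / 7.51 × 10⁵ = 3.01 × 10⁻⁴ ppm = 301 ppt.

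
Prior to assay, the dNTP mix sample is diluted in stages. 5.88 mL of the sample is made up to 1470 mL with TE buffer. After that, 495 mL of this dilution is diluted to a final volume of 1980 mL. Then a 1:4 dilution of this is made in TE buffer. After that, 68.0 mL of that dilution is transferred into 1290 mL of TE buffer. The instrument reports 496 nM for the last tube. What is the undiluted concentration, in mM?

Overall dilution factor = 250 × 4 × 4 × 19.97 = 7.99 × 10⁴.
Original = 496 nM × 7.99 × 10⁴ = 3.96 × 10⁷ nM = 39.6 mM.

39.6 mM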